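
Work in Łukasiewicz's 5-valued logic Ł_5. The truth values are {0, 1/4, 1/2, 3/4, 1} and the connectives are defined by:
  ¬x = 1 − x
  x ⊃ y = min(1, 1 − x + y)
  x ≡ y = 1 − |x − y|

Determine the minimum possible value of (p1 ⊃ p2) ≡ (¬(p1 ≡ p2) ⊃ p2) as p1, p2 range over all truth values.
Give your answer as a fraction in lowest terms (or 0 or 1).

Take p1 = 1, p2 = 1/2:
p1 ⊃ p2 = 1 ⊃ 1/2 = 1/2
p1 ≡ p2 = 1 ≡ 1/2 = 1/2
¬(p1 ≡ p2) = ¬1/2 = 1/2
¬(p1 ≡ p2) ⊃ p2 = 1/2 ⊃ 1/2 = 1
(p1 ⊃ p2) ≡ (¬(p1 ≡ p2) ⊃ p2) = 1/2 ≡ 1 = 1/2
No assignment yields a value below 1/2, so this is the minimum.

1/2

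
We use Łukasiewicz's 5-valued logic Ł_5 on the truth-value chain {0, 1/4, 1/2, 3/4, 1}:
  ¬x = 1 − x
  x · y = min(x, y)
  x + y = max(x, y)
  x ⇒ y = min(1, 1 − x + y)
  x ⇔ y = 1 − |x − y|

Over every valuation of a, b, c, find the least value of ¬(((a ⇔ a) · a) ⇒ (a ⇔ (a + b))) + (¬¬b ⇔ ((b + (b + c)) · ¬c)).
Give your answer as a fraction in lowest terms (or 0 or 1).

Take a = 0, b = 1, c = 1:
a ⇔ a = 0 ⇔ 0 = 1
(a ⇔ a) · a = 1 · 0 = 0
a + b = 0 + 1 = 1
a ⇔ (a + b) = 0 ⇔ 1 = 0
((a ⇔ a) · a) ⇒ (a ⇔ (a + b)) = 0 ⇒ 0 = 1
¬(((a ⇔ a) · a) ⇒ (a ⇔ (a + b))) = ¬1 = 0
¬b = ¬1 = 0
¬¬b = ¬0 = 1
b + c = 1 + 1 = 1
b + (b + c) = 1 + 1 = 1
¬c = ¬1 = 0
(b + (b + c)) · ¬c = 1 · 0 = 0
¬¬b ⇔ ((b + (b + c)) · ¬c) = 1 ⇔ 0 = 0
¬(((a ⇔ a) · a) ⇒ (a ⇔ (a + b))) + (¬¬b ⇔ ((b + (b + c)) · ¬c)) = 0 + 0 = 0
No assignment yields a value below 0, so this is the minimum.

0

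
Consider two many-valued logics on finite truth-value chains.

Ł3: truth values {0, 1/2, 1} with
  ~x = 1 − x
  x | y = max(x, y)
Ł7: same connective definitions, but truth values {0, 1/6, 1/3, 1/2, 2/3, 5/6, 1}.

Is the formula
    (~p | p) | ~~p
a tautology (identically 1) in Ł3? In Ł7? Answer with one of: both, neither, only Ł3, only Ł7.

In Ł3: at p = 1/2 the value is 1/2 — not a tautology.
In Ł7: at p = 1/6 the value is 5/6 — not a tautology.

neither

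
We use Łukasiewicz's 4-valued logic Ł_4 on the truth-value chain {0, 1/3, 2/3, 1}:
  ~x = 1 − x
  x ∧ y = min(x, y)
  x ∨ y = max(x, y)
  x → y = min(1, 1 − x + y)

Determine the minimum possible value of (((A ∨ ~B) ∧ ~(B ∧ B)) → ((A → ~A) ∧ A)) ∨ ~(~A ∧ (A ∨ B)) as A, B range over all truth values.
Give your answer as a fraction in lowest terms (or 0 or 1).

2/3

Take A = 0, B = 1/3:
~B = ~1/3 = 2/3
A ∨ ~B = 0 ∨ 2/3 = 2/3
B ∧ B = 1/3 ∧ 1/3 = 1/3
~(B ∧ B) = ~1/3 = 2/3
(A ∨ ~B) ∧ ~(B ∧ B) = 2/3 ∧ 2/3 = 2/3
~A = ~0 = 1
A → ~A = 0 → 1 = 1
(A → ~A) ∧ A = 1 ∧ 0 = 0
((A ∨ ~B) ∧ ~(B ∧ B)) → ((A → ~A) ∧ A) = 2/3 → 0 = 1/3
~A = ~0 = 1
A ∨ B = 0 ∨ 1/3 = 1/3
~A ∧ (A ∨ B) = 1 ∧ 1/3 = 1/3
~(~A ∧ (A ∨ B)) = ~1/3 = 2/3
(((A ∨ ~B) ∧ ~(B ∧ B)) → ((A → ~A) ∧ A)) ∨ ~(~A ∧ (A ∨ B)) = 1/3 ∨ 2/3 = 2/3
No assignment yields a value below 2/3, so this is the minimum.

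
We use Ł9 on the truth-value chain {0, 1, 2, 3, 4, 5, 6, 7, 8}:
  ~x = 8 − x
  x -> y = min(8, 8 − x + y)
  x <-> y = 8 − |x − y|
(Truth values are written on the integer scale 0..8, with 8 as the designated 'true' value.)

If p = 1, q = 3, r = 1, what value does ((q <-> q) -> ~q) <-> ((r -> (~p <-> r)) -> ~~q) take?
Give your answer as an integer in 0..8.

6

q <-> q = 3 <-> 3 = 8
~q = ~3 = 5
(q <-> q) -> ~q = 8 -> 5 = 5
~p = ~1 = 7
~p <-> r = 7 <-> 1 = 2
r -> (~p <-> r) = 1 -> 2 = 8
~q = ~3 = 5
~~q = ~5 = 3
(r -> (~p <-> r)) -> ~~q = 8 -> 3 = 3
((q <-> q) -> ~q) <-> ((r -> (~p <-> r)) -> ~~q) = 5 <-> 3 = 6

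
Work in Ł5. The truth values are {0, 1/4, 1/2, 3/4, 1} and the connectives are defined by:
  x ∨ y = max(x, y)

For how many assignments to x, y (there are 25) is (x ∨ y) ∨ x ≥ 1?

9

value 1: 9 assignments (counts)
value 3/4: 7 assignments
value 1/2: 5 assignments
value 1/4: 3 assignments
value 0: 1 assignment
So 9 of the 25 assignments meet the threshold.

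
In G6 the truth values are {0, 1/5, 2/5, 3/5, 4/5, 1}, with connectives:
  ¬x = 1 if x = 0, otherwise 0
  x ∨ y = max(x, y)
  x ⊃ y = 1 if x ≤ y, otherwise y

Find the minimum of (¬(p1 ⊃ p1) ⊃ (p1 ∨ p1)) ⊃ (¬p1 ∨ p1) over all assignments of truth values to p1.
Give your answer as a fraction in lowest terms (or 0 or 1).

Take p1 = 1/5:
p1 ⊃ p1 = 1/5 ⊃ 1/5 = 1
¬(p1 ⊃ p1) = ¬1 = 0
p1 ∨ p1 = 1/5 ∨ 1/5 = 1/5
¬(p1 ⊃ p1) ⊃ (p1 ∨ p1) = 0 ⊃ 1/5 = 1
¬p1 = ¬1/5 = 0
¬p1 ∨ p1 = 0 ∨ 1/5 = 1/5
(¬(p1 ⊃ p1) ⊃ (p1 ∨ p1)) ⊃ (¬p1 ∨ p1) = 1 ⊃ 1/5 = 1/5
No assignment yields a value below 1/5, so this is the minimum.

1/5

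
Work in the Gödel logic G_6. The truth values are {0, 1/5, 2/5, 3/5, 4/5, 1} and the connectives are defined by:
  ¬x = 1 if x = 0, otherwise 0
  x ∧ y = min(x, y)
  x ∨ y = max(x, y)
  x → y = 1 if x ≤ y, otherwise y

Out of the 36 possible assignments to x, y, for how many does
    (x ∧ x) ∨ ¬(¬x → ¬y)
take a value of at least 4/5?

value 1: 11 assignments (counts)
value 4/5: 6 assignments (counts)
value 3/5: 6 assignments
value 2/5: 6 assignments
value 1/5: 6 assignments
value 0: 1 assignment
So 17 of the 36 assignments meet the threshold.

17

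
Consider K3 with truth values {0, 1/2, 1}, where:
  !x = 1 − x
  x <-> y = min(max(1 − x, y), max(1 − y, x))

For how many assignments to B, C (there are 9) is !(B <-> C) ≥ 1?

B = 0, C = 0 ↦ 0  <
B = 0, C = 1/2 ↦ 1/2  <
B = 0, C = 1 ↦ 1  ≥
B = 1/2, C = 0 ↦ 1/2  <
B = 1/2, C = 1/2 ↦ 1/2  <
B = 1/2, C = 1 ↦ 1/2  <
B = 1, C = 0 ↦ 1  ≥
B = 1, C = 1/2 ↦ 1/2  <
B = 1, C = 1 ↦ 0  <
So 2 of the 9 assignments meet the threshold.

2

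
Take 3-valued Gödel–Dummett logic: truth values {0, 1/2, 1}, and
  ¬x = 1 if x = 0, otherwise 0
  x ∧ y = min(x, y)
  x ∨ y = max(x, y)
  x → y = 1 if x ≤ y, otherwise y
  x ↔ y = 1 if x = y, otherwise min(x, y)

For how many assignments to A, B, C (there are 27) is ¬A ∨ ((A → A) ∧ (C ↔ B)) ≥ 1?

15

value 1: 15 assignments (counts)
value 1/2: 4 assignments
value 0: 8 assignments
So 15 of the 27 assignments meet the threshold.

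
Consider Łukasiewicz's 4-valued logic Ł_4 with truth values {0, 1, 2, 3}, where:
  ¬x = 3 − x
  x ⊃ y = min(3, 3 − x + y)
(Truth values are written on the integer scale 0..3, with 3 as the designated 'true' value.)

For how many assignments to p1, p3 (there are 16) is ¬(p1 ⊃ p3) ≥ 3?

p1 = 0, p3 = 0 ↦ 0  <
p1 = 0, p3 = 1 ↦ 0  <
p1 = 0, p3 = 2 ↦ 0  <
p1 = 0, p3 = 3 ↦ 0  <
p1 = 1, p3 = 0 ↦ 1  <
p1 = 1, p3 = 1 ↦ 0  <
p1 = 1, p3 = 2 ↦ 0  <
p1 = 1, p3 = 3 ↦ 0  <
p1 = 2, p3 = 0 ↦ 2  <
p1 = 2, p3 = 1 ↦ 1  <
p1 = 2, p3 = 2 ↦ 0  <
p1 = 2, p3 = 3 ↦ 0  <
p1 = 3, p3 = 0 ↦ 3  ≥
p1 = 3, p3 = 1 ↦ 2  <
p1 = 3, p3 = 2 ↦ 1  <
p1 = 3, p3 = 3 ↦ 0  <
So 1 of the 16 assignments meets the threshold.

1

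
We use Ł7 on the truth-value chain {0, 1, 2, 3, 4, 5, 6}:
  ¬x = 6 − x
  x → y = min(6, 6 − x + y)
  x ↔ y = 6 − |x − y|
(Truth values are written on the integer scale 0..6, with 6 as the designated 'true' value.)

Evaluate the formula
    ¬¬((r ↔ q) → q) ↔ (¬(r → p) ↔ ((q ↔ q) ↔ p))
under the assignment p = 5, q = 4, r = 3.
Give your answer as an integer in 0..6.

2

r ↔ q = 3 ↔ 4 = 5
(r ↔ q) → q = 5 → 4 = 5
¬((r ↔ q) → q) = ¬5 = 1
¬¬((r ↔ q) → q) = ¬1 = 5
r → p = 3 → 5 = 6
¬(r → p) = ¬6 = 0
q ↔ q = 4 ↔ 4 = 6
(q ↔ q) ↔ p = 6 ↔ 5 = 5
¬(r → p) ↔ ((q ↔ q) ↔ p) = 0 ↔ 5 = 1
¬¬((r ↔ q) → q) ↔ (¬(r → p) ↔ ((q ↔ q) ↔ p)) = 5 ↔ 1 = 2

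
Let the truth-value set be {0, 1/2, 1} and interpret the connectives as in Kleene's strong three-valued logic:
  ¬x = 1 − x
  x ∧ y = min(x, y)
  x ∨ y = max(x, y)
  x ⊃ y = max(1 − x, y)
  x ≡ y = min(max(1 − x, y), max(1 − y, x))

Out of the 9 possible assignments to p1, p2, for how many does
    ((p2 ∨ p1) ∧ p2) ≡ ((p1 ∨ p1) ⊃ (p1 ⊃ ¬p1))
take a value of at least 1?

2

p1 = 0, p2 = 0 ↦ 0  <
p1 = 0, p2 = 1/2 ↦ 1/2  <
p1 = 0, p2 = 1 ↦ 1  ≥
p1 = 1/2, p2 = 0 ↦ 1/2  <
p1 = 1/2, p2 = 1/2 ↦ 1/2  <
p1 = 1/2, p2 = 1 ↦ 1/2  <
p1 = 1, p2 = 0 ↦ 1  ≥
p1 = 1, p2 = 1/2 ↦ 1/2  <
p1 = 1, p2 = 1 ↦ 0  <
So 2 of the 9 assignments meet the threshold.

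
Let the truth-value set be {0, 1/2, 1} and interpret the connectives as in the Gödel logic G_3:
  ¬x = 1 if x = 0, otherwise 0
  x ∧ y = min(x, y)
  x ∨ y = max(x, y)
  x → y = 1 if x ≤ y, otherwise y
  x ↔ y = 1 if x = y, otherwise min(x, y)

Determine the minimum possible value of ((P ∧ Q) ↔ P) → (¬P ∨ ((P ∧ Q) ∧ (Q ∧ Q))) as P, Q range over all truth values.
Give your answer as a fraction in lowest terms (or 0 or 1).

1/2

Take P = 1/2, Q = 1/2:
P ∧ Q = 1/2 ∧ 1/2 = 1/2
(P ∧ Q) ↔ P = 1/2 ↔ 1/2 = 1
¬P = ¬1/2 = 0
P ∧ Q = 1/2 ∧ 1/2 = 1/2
Q ∧ Q = 1/2 ∧ 1/2 = 1/2
(P ∧ Q) ∧ (Q ∧ Q) = 1/2 ∧ 1/2 = 1/2
¬P ∨ ((P ∧ Q) ∧ (Q ∧ Q)) = 0 ∨ 1/2 = 1/2
((P ∧ Q) ↔ P) → (¬P ∨ ((P ∧ Q) ∧ (Q ∧ Q))) = 1 → 1/2 = 1/2
No assignment yields a value below 1/2, so this is the minimum.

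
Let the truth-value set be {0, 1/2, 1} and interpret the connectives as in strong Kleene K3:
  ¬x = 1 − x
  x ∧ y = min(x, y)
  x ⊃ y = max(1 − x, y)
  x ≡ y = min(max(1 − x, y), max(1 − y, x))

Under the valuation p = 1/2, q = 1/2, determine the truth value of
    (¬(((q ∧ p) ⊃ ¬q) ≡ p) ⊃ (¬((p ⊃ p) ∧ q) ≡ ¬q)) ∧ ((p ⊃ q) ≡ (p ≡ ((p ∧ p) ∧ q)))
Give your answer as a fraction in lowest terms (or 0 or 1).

1/2

q ∧ p = 1/2 ∧ 1/2 = 1/2
¬q = ¬1/2 = 1/2
(q ∧ p) ⊃ ¬q = 1/2 ⊃ 1/2 = 1/2
((q ∧ p) ⊃ ¬q) ≡ p = 1/2 ≡ 1/2 = 1/2
¬(((q ∧ p) ⊃ ¬q) ≡ p) = ¬1/2 = 1/2
p ⊃ p = 1/2 ⊃ 1/2 = 1/2
(p ⊃ p) ∧ q = 1/2 ∧ 1/2 = 1/2
¬((p ⊃ p) ∧ q) = ¬1/2 = 1/2
¬q = ¬1/2 = 1/2
¬((p ⊃ p) ∧ q) ≡ ¬q = 1/2 ≡ 1/2 = 1/2
¬(((q ∧ p) ⊃ ¬q) ≡ p) ⊃ (¬((p ⊃ p) ∧ q) ≡ ¬q) = 1/2 ⊃ 1/2 = 1/2
p ⊃ q = 1/2 ⊃ 1/2 = 1/2
p ∧ p = 1/2 ∧ 1/2 = 1/2
(p ∧ p) ∧ q = 1/2 ∧ 1/2 = 1/2
p ≡ ((p ∧ p) ∧ q) = 1/2 ≡ 1/2 = 1/2
(p ⊃ q) ≡ (p ≡ ((p ∧ p) ∧ q)) = 1/2 ≡ 1/2 = 1/2
(¬(((q ∧ p) ⊃ ¬q) ≡ p) ⊃ (¬((p ⊃ p) ∧ q) ≡ ¬q)) ∧ ((p ⊃ q) ≡ (p ≡ ((p ∧ p) ∧ q))) = 1/2 ∧ 1/2 = 1/2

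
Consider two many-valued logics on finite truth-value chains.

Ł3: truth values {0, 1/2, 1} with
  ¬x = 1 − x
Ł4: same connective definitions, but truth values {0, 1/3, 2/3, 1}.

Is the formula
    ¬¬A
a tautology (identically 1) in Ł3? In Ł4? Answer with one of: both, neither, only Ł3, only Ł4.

neither

In Ł3: at A = 0 the value is 0 — not a tautology.
In Ł4: at A = 0 the value is 0 — not a tautology.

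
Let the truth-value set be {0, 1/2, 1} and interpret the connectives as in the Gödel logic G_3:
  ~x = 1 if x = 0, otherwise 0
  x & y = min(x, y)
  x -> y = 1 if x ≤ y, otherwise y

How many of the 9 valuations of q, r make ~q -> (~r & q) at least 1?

6

q = 0, r = 0 ↦ 0  <
q = 0, r = 1/2 ↦ 0  <
q = 0, r = 1 ↦ 0  <
q = 1/2, r = 0 ↦ 1  ≥
q = 1/2, r = 1/2 ↦ 1  ≥
q = 1/2, r = 1 ↦ 1  ≥
q = 1, r = 0 ↦ 1  ≥
q = 1, r = 1/2 ↦ 1  ≥
q = 1, r = 1 ↦ 1  ≥
So 6 of the 9 assignments meet the threshold.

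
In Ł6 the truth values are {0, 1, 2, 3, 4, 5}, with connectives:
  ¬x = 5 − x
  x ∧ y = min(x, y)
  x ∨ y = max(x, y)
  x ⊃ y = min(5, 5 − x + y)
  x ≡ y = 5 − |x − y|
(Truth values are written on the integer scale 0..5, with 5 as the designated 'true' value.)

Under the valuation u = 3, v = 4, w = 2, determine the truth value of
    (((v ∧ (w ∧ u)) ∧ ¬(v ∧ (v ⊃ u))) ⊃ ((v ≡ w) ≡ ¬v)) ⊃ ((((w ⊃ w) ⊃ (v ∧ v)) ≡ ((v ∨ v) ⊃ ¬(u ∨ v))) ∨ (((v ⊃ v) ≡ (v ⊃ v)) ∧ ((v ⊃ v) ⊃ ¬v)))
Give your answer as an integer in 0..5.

3

w ∧ u = 2 ∧ 3 = 2
v ∧ (w ∧ u) = 4 ∧ 2 = 2
v ⊃ u = 4 ⊃ 3 = 4
v ∧ (v ⊃ u) = 4 ∧ 4 = 4
¬(v ∧ (v ⊃ u)) = ¬4 = 1
(v ∧ (w ∧ u)) ∧ ¬(v ∧ (v ⊃ u)) = 2 ∧ 1 = 1
v ≡ w = 4 ≡ 2 = 3
¬v = ¬4 = 1
(v ≡ w) ≡ ¬v = 3 ≡ 1 = 3
((v ∧ (w ∧ u)) ∧ ¬(v ∧ (v ⊃ u))) ⊃ ((v ≡ w) ≡ ¬v) = 1 ⊃ 3 = 5
w ⊃ w = 2 ⊃ 2 = 5
v ∧ v = 4 ∧ 4 = 4
(w ⊃ w) ⊃ (v ∧ v) = 5 ⊃ 4 = 4
v ∨ v = 4 ∨ 4 = 4
u ∨ v = 3 ∨ 4 = 4
¬(u ∨ v) = ¬4 = 1
(v ∨ v) ⊃ ¬(u ∨ v) = 4 ⊃ 1 = 2
((w ⊃ w) ⊃ (v ∧ v)) ≡ ((v ∨ v) ⊃ ¬(u ∨ v)) = 4 ≡ 2 = 3
v ⊃ v = 4 ⊃ 4 = 5
v ⊃ v = 4 ⊃ 4 = 5
(v ⊃ v) ≡ (v ⊃ v) = 5 ≡ 5 = 5
v ⊃ v = 4 ⊃ 4 = 5
¬v = ¬4 = 1
(v ⊃ v) ⊃ ¬v = 5 ⊃ 1 = 1
((v ⊃ v) ≡ (v ⊃ v)) ∧ ((v ⊃ v) ⊃ ¬v) = 5 ∧ 1 = 1
(((w ⊃ w) ⊃ (v ∧ v)) ≡ ((v ∨ v) ⊃ ¬(u ∨ v))) ∨ (((v ⊃ v) ≡ (v ⊃ v)) ∧ ((v ⊃ v) ⊃ ¬v)) = 3 ∨ 1 = 3
(((v ∧ (w ∧ u)) ∧ ¬(v ∧ (v ⊃ u))) ⊃ ((v ≡ w) ≡ ¬v)) ⊃ ((((w ⊃ w) ⊃ (v ∧ v)) ≡ ((v ∨ v) ⊃ ¬(u ∨ v))) ∨ (((v ⊃ v) ≡ (v ⊃ v)) ∧ ((v ⊃ v) ⊃ ¬v))) = 5 ⊃ 3 = 3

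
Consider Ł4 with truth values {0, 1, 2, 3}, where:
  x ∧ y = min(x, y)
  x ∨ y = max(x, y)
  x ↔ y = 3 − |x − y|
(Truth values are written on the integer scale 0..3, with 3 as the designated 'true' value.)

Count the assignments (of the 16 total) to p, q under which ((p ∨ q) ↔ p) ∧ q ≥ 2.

5

p = 0, q = 0 ↦ 0  <
p = 0, q = 1 ↦ 1  <
p = 0, q = 2 ↦ 1  <
p = 0, q = 3 ↦ 0  <
p = 1, q = 0 ↦ 0  <
p = 1, q = 1 ↦ 1  <
p = 1, q = 2 ↦ 2  ≥
p = 1, q = 3 ↦ 1  <
p = 2, q = 0 ↦ 0  <
p = 2, q = 1 ↦ 1  <
p = 2, q = 2 ↦ 2  ≥
p = 2, q = 3 ↦ 2  ≥
p = 3, q = 0 ↦ 0  <
p = 3, q = 1 ↦ 1  <
p = 3, q = 2 ↦ 2  ≥
p = 3, q = 3 ↦ 3  ≥
So 5 of the 16 assignments meet the threshold.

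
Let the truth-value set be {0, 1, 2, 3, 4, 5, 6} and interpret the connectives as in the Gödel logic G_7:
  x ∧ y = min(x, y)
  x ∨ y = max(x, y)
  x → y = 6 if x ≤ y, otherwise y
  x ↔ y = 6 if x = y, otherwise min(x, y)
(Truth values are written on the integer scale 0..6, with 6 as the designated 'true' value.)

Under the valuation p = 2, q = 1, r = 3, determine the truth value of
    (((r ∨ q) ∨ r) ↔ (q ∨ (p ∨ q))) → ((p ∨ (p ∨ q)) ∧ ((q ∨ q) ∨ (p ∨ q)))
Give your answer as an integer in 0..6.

6

r ∨ q = 3 ∨ 1 = 3
(r ∨ q) ∨ r = 3 ∨ 3 = 3
p ∨ q = 2 ∨ 1 = 2
q ∨ (p ∨ q) = 1 ∨ 2 = 2
((r ∨ q) ∨ r) ↔ (q ∨ (p ∨ q)) = 3 ↔ 2 = 2
p ∨ q = 2 ∨ 1 = 2
p ∨ (p ∨ q) = 2 ∨ 2 = 2
q ∨ q = 1 ∨ 1 = 1
p ∨ q = 2 ∨ 1 = 2
(q ∨ q) ∨ (p ∨ q) = 1 ∨ 2 = 2
(p ∨ (p ∨ q)) ∧ ((q ∨ q) ∨ (p ∨ q)) = 2 ∧ 2 = 2
(((r ∨ q) ∨ r) ↔ (q ∨ (p ∨ q))) → ((p ∨ (p ∨ q)) ∧ ((q ∨ q) ∨ (p ∨ q))) = 2 → 2 = 6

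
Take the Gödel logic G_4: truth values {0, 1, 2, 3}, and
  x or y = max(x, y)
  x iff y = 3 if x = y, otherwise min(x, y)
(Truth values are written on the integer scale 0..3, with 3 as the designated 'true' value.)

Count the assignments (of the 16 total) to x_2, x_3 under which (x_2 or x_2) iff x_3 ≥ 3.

4

x_2 = 0, x_3 = 0 ↦ 3  ≥
x_2 = 0, x_3 = 1 ↦ 0  <
x_2 = 0, x_3 = 2 ↦ 0  <
x_2 = 0, x_3 = 3 ↦ 0  <
x_2 = 1, x_3 = 0 ↦ 0  <
x_2 = 1, x_3 = 1 ↦ 3  ≥
x_2 = 1, x_3 = 2 ↦ 1  <
x_2 = 1, x_3 = 3 ↦ 1  <
x_2 = 2, x_3 = 0 ↦ 0  <
x_2 = 2, x_3 = 1 ↦ 1  <
x_2 = 2, x_3 = 2 ↦ 3  ≥
x_2 = 2, x_3 = 3 ↦ 2  <
x_2 = 3, x_3 = 0 ↦ 0  <
x_2 = 3, x_3 = 1 ↦ 1  <
x_2 = 3, x_3 = 2 ↦ 2  <
x_2 = 3, x_3 = 3 ↦ 3  ≥
So 4 of the 16 assignments meet the threshold.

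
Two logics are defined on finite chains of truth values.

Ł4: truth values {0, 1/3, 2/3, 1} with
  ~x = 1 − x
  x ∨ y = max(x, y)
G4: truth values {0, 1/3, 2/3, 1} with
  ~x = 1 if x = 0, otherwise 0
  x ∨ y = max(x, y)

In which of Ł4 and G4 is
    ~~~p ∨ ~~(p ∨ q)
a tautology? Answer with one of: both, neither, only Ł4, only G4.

In Ł4: at p = 1/3, q = 0 the value is 2/3 — not a tautology.
In G4: every assignment gives 1 — tautology.

only G4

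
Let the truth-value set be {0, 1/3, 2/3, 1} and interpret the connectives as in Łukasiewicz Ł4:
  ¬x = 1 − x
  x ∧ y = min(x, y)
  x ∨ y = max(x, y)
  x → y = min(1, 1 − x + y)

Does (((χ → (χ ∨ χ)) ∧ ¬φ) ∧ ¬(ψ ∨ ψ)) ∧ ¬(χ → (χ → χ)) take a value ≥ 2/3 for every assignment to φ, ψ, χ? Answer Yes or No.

No

Counterexample: take φ = 0, ψ = 0, χ = 0.
χ ∨ χ = 0 ∨ 0 = 0
χ → (χ ∨ χ) = 0 → 0 = 1
¬φ = ¬0 = 1
(χ → (χ ∨ χ)) ∧ ¬φ = 1 ∧ 1 = 1
ψ ∨ ψ = 0 ∨ 0 = 0
¬(ψ ∨ ψ) = ¬0 = 1
((χ → (χ ∨ χ)) ∧ ¬φ) ∧ ¬(ψ ∨ ψ) = 1 ∧ 1 = 1
χ → χ = 0 → 0 = 1
χ → (χ → χ) = 0 → 1 = 1
¬(χ → (χ → χ)) = ¬1 = 0
(((χ → (χ ∨ χ)) ∧ ¬φ) ∧ ¬(ψ ∨ ψ)) ∧ ¬(χ → (χ → χ)) = 1 ∧ 0 = 0
This gives 0, which is below 2/3.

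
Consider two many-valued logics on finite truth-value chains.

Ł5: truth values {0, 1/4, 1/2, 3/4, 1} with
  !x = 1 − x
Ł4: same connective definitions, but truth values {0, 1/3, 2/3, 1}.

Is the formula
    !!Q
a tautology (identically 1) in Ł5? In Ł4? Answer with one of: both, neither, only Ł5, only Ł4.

neither

In Ł5: at Q = 0 the value is 0 — not a tautology.
In Ł4: at Q = 0 the value is 0 — not a tautology.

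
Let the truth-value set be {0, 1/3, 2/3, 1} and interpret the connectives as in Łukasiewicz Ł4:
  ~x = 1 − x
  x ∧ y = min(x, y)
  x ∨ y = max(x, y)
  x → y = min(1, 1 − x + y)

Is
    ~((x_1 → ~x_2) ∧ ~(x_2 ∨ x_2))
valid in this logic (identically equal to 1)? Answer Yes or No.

No

Counterexample: take x_1 = 0, x_2 = 0.
~x_2 = ~0 = 1
x_1 → ~x_2 = 0 → 1 = 1
x_2 ∨ x_2 = 0 ∨ 0 = 0
~(x_2 ∨ x_2) = ~0 = 1
(x_1 → ~x_2) ∧ ~(x_2 ∨ x_2) = 1 ∧ 1 = 1
~((x_1 → ~x_2) ∧ ~(x_2 ∨ x_2)) = ~1 = 0
This gives 0 ≠ 1.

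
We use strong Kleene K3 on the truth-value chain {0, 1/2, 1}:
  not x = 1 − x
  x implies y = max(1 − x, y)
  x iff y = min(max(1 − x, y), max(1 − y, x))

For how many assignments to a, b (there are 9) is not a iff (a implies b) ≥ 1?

a = 0, b = 0 ↦ 1  ≥
a = 0, b = 1/2 ↦ 1  ≥
a = 0, b = 1 ↦ 1  ≥
a = 1/2, b = 0 ↦ 1/2  <
a = 1/2, b = 1/2 ↦ 1/2  <
a = 1/2, b = 1 ↦ 1/2  <
a = 1, b = 0 ↦ 1  ≥
a = 1, b = 1/2 ↦ 1/2  <
a = 1, b = 1 ↦ 0  <
So 4 of the 9 assignments meet the threshold.

4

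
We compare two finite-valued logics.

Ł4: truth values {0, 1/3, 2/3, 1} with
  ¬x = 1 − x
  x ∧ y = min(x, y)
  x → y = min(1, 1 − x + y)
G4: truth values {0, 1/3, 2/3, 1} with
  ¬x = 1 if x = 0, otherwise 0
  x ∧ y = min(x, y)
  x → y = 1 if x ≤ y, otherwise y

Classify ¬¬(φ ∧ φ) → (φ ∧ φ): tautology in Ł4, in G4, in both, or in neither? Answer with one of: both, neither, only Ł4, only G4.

In Ł4: every assignment gives 1 — tautology.
In G4: at φ = 1/3 the value is 1/3 — not a tautology.

only Ł4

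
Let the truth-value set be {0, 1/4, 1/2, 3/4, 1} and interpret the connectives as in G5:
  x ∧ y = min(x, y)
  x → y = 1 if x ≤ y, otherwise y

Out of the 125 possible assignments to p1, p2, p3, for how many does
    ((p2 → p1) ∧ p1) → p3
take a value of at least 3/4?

value 1: 75 assignments (counts)
value 3/4: 5 assignments (counts)
value 1/2: 10 assignments
value 1/4: 15 assignments
value 0: 20 assignments
So 80 of the 125 assignments meet the threshold.

80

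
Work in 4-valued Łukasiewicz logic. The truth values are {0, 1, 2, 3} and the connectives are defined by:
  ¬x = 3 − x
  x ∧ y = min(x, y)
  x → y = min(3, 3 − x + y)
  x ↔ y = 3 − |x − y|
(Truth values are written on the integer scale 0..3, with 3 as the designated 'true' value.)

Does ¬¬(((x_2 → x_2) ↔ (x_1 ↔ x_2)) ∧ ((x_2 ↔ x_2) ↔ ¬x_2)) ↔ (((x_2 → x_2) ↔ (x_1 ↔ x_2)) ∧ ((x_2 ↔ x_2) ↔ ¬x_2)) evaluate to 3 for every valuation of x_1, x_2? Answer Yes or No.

x_1 = 0, x_2 = 0 ↦ 3
x_1 = 0, x_2 = 1 ↦ 3
x_1 = 0, x_2 = 2 ↦ 3
x_1 = 0, x_2 = 3 ↦ 3
x_1 = 1, x_2 = 0 ↦ 3
x_1 = 1, x_2 = 1 ↦ 3
x_1 = 1, x_2 = 2 ↦ 3
x_1 = 1, x_2 = 3 ↦ 3
x_1 = 2, x_2 = 0 ↦ 3
x_1 = 2, x_2 = 1 ↦ 3
x_1 = 2, x_2 = 2 ↦ 3
x_1 = 2, x_2 = 3 ↦ 3
x_1 = 3, x_2 = 0 ↦ 3
x_1 = 3, x_2 = 1 ↦ 3
x_1 = 3, x_2 = 2 ↦ 3
x_1 = 3, x_2 = 3 ↦ 3
Every assignment gives a value ≥ 3.

Yes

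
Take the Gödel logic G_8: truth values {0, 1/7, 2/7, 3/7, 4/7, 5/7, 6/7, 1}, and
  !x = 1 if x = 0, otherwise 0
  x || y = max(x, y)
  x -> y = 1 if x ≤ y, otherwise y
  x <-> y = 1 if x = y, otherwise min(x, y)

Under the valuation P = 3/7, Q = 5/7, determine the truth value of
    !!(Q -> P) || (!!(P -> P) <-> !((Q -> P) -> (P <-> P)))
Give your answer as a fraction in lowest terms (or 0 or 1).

Q -> P = 5/7 -> 3/7 = 3/7
!(Q -> P) = !3/7 = 0
!!(Q -> P) = !0 = 1
P -> P = 3/7 -> 3/7 = 1
!(P -> P) = !1 = 0
!!(P -> P) = !0 = 1
Q -> P = 5/7 -> 3/7 = 3/7
P <-> P = 3/7 <-> 3/7 = 1
(Q -> P) -> (P <-> P) = 3/7 -> 1 = 1
!((Q -> P) -> (P <-> P)) = !1 = 0
!!(P -> P) <-> !((Q -> P) -> (P <-> P)) = 1 <-> 0 = 0
!!(Q -> P) || (!!(P -> P) <-> !((Q -> P) -> (P <-> P))) = 1 || 0 = 1

1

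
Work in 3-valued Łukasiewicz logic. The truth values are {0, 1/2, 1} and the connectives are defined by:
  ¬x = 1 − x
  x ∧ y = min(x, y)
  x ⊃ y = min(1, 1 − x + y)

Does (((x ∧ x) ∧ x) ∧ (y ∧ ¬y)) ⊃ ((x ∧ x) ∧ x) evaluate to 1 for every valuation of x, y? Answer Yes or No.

x = 0, y = 0 ↦ 1
x = 0, y = 1/2 ↦ 1
x = 0, y = 1 ↦ 1
x = 1/2, y = 0 ↦ 1
x = 1/2, y = 1/2 ↦ 1
x = 1/2, y = 1 ↦ 1
x = 1, y = 0 ↦ 1
x = 1, y = 1/2 ↦ 1
x = 1, y = 1 ↦ 1
Every assignment gives a value ≥ 1.

Yes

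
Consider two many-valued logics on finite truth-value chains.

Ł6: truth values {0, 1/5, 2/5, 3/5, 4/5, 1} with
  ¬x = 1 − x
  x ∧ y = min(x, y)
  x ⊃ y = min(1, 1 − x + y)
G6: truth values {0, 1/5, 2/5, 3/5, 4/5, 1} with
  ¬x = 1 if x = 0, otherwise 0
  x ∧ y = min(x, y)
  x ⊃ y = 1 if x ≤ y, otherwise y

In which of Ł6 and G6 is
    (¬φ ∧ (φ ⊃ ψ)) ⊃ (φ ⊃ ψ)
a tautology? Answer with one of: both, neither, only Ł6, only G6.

In Ł6: every assignment gives 1 — tautology.
In G6: every assignment gives 1 — tautology.

both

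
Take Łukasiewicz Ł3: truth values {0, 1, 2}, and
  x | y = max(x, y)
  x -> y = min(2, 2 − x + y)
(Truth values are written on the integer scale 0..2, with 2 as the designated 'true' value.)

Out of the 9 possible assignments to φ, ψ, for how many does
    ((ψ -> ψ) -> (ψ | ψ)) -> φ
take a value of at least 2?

6

φ = 0, ψ = 0 ↦ 2  ≥
φ = 0, ψ = 1 ↦ 1  <
φ = 0, ψ = 2 ↦ 0  <
φ = 1, ψ = 0 ↦ 2  ≥
φ = 1, ψ = 1 ↦ 2  ≥
φ = 1, ψ = 2 ↦ 1  <
φ = 2, ψ = 0 ↦ 2  ≥
φ = 2, ψ = 1 ↦ 2  ≥
φ = 2, ψ = 2 ↦ 2  ≥
So 6 of the 9 assignments meet the threshold.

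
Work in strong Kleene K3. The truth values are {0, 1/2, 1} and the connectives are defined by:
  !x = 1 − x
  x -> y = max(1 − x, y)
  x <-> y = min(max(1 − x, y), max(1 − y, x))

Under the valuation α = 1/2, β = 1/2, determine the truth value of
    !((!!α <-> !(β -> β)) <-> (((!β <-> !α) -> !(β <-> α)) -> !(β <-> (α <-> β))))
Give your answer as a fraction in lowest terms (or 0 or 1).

!α = !1/2 = 1/2
!!α = !1/2 = 1/2
β -> β = 1/2 -> 1/2 = 1/2
!(β -> β) = !1/2 = 1/2
!!α <-> !(β -> β) = 1/2 <-> 1/2 = 1/2
!β = !1/2 = 1/2
!α = !1/2 = 1/2
!β <-> !α = 1/2 <-> 1/2 = 1/2
β <-> α = 1/2 <-> 1/2 = 1/2
!(β <-> α) = !1/2 = 1/2
(!β <-> !α) -> !(β <-> α) = 1/2 -> 1/2 = 1/2
α <-> β = 1/2 <-> 1/2 = 1/2
β <-> (α <-> β) = 1/2 <-> 1/2 = 1/2
!(β <-> (α <-> β)) = !1/2 = 1/2
((!β <-> !α) -> !(β <-> α)) -> !(β <-> (α <-> β)) = 1/2 -> 1/2 = 1/2
(!!α <-> !(β -> β)) <-> (((!β <-> !α) -> !(β <-> α)) -> !(β <-> (α <-> β))) = 1/2 <-> 1/2 = 1/2
!((!!α <-> !(β -> β)) <-> (((!β <-> !α) -> !(β <-> α)) -> !(β <-> (α <-> β)))) = !1/2 = 1/2

1/2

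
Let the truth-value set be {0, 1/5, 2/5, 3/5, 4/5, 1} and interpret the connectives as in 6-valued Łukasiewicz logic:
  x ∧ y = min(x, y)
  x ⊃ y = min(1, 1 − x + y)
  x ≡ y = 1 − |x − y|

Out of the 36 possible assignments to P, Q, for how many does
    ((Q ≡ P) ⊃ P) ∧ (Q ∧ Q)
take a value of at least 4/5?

12

value 1: 6 assignments (counts)
value 4/5: 6 assignments (counts)
value 3/5: 6 assignments
value 2/5: 6 assignments
value 1/5: 6 assignments
value 0: 6 assignments
So 12 of the 36 assignments meet the threshold.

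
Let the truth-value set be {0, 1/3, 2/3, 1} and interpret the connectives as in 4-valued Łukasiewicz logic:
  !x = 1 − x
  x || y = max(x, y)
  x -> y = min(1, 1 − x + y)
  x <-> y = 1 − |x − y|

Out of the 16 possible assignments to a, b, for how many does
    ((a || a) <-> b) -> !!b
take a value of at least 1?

a = 0, b = 0 ↦ 0  <
a = 0, b = 1/3 ↦ 2/3  <
a = 0, b = 2/3 ↦ 1  ≥
a = 0, b = 1 ↦ 1  ≥
a = 1/3, b = 0 ↦ 1/3  <
a = 1/3, b = 1/3 ↦ 1/3  <
a = 1/3, b = 2/3 ↦ 1  ≥
a = 1/3, b = 1 ↦ 1  ≥
a = 2/3, b = 0 ↦ 2/3  <
a = 2/3, b = 1/3 ↦ 2/3  <
a = 2/3, b = 2/3 ↦ 2/3  <
a = 2/3, b = 1 ↦ 1  ≥
a = 1, b = 0 ↦ 1  ≥
a = 1, b = 1/3 ↦ 1  ≥
a = 1, b = 2/3 ↦ 1  ≥
a = 1, b = 1 ↦ 1  ≥
So 9 of the 16 assignments meet the threshold.

9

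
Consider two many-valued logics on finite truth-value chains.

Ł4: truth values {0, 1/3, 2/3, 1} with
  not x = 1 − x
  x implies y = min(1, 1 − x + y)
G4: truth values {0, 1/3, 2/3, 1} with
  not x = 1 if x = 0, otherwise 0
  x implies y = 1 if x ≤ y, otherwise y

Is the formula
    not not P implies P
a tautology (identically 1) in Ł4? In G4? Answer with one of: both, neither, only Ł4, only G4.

In Ł4: every assignment gives 1 — tautology.
In G4: at P = 1/3 the value is 1/3 — not a tautology.

only Ł4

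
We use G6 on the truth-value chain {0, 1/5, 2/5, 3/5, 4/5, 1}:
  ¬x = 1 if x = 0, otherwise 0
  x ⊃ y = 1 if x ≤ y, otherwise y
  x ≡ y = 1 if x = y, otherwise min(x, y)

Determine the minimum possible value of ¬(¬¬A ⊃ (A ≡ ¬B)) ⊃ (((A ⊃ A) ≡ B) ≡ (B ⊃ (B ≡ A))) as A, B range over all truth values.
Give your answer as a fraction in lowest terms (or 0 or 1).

Take A = 1/5, B = 1/5:
¬A = ¬1/5 = 0
¬¬A = ¬0 = 1
¬B = ¬1/5 = 0
A ≡ ¬B = 1/5 ≡ 0 = 0
¬¬A ⊃ (A ≡ ¬B) = 1 ⊃ 0 = 0
¬(¬¬A ⊃ (A ≡ ¬B)) = ¬0 = 1
A ⊃ A = 1/5 ⊃ 1/5 = 1
(A ⊃ A) ≡ B = 1 ≡ 1/5 = 1/5
B ≡ A = 1/5 ≡ 1/5 = 1
B ⊃ (B ≡ A) = 1/5 ⊃ 1 = 1
((A ⊃ A) ≡ B) ≡ (B ⊃ (B ≡ A)) = 1/5 ≡ 1 = 1/5
¬(¬¬A ⊃ (A ≡ ¬B)) ⊃ (((A ⊃ A) ≡ B) ≡ (B ⊃ (B ≡ A))) = 1 ⊃ 1/5 = 1/5
No assignment yields a value below 1/5, so this is the minimum.

1/5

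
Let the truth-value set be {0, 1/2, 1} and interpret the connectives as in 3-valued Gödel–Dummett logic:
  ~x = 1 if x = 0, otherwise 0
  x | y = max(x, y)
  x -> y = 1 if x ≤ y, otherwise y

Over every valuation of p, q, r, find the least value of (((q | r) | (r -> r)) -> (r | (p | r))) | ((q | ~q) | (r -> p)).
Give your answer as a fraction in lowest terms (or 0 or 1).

Take p = 0, q = 1/2, r = 1/2:
q | r = 1/2 | 1/2 = 1/2
r -> r = 1/2 -> 1/2 = 1
(q | r) | (r -> r) = 1/2 | 1 = 1
p | r = 0 | 1/2 = 1/2
r | (p | r) = 1/2 | 1/2 = 1/2
((q | r) | (r -> r)) -> (r | (p | r)) = 1 -> 1/2 = 1/2
~q = ~1/2 = 0
q | ~q = 1/2 | 0 = 1/2
r -> p = 1/2 -> 0 = 0
(q | ~q) | (r -> p) = 1/2 | 0 = 1/2
(((q | r) | (r -> r)) -> (r | (p | r))) | ((q | ~q) | (r -> p)) = 1/2 | 1/2 = 1/2
No assignment yields a value below 1/2, so this is the minimum.

1/2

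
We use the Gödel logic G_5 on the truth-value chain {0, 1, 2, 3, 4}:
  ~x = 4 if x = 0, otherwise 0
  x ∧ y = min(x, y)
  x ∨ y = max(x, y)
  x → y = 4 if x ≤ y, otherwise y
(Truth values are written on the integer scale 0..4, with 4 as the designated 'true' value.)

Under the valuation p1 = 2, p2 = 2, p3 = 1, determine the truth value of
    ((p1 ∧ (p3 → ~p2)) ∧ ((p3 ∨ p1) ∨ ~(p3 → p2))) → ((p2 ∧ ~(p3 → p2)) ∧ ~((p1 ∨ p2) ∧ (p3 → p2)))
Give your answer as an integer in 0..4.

4

~p2 = ~2 = 0
p3 → ~p2 = 1 → 0 = 0
p1 ∧ (p3 → ~p2) = 2 ∧ 0 = 0
p3 ∨ p1 = 1 ∨ 2 = 2
p3 → p2 = 1 → 2 = 4
~(p3 → p2) = ~4 = 0
(p3 ∨ p1) ∨ ~(p3 → p2) = 2 ∨ 0 = 2
(p1 ∧ (p3 → ~p2)) ∧ ((p3 ∨ p1) ∨ ~(p3 → p2)) = 0 ∧ 2 = 0
p3 → p2 = 1 → 2 = 4
~(p3 → p2) = ~4 = 0
p2 ∧ ~(p3 → p2) = 2 ∧ 0 = 0
p1 ∨ p2 = 2 ∨ 2 = 2
p3 → p2 = 1 → 2 = 4
(p1 ∨ p2) ∧ (p3 → p2) = 2 ∧ 4 = 2
~((p1 ∨ p2) ∧ (p3 → p2)) = ~2 = 0
(p2 ∧ ~(p3 → p2)) ∧ ~((p1 ∨ p2) ∧ (p3 → p2)) = 0 ∧ 0 = 0
((p1 ∧ (p3 → ~p2)) ∧ ((p3 ∨ p1) ∨ ~(p3 → p2))) → ((p2 ∧ ~(p3 → p2)) ∧ ~((p1 ∨ p2) ∧ (p3 → p2))) = 0 → 0 = 4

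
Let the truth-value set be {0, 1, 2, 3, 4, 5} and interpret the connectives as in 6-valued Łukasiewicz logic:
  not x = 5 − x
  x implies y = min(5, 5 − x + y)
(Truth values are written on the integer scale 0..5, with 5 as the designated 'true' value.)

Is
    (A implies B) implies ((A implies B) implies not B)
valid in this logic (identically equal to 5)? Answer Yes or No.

No

Counterexample: take A = 0, B = 1.
A implies B = 0 implies 1 = 5
A implies B = 0 implies 1 = 5
not B = not 1 = 4
(A implies B) implies not B = 5 implies 4 = 4
(A implies B) implies ((A implies B) implies not B) = 5 implies 4 = 4
This gives 4 ≠ 5.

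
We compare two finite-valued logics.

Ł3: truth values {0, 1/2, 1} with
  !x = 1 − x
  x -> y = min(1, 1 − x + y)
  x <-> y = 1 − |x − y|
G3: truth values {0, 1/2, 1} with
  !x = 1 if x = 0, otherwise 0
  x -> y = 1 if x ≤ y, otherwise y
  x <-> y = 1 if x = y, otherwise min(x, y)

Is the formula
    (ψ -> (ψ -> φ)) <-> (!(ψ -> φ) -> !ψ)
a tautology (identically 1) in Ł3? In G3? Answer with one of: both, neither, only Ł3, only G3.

In Ł3: every assignment gives 1 — tautology.
In G3: at φ = 1/2, ψ = 1 the value is 1/2 — not a tautology.

only Ł3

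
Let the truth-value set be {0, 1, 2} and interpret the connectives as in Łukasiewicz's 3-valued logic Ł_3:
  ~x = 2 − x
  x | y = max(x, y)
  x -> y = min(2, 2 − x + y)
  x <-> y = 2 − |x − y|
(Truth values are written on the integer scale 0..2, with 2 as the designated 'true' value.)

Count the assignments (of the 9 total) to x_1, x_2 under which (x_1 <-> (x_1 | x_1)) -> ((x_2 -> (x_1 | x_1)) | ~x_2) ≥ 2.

6

x_1 = 0, x_2 = 0 ↦ 2  ≥
x_1 = 0, x_2 = 1 ↦ 1  <
x_1 = 0, x_2 = 2 ↦ 0  <
x_1 = 1, x_2 = 0 ↦ 2  ≥
x_1 = 1, x_2 = 1 ↦ 2  ≥
x_1 = 1, x_2 = 2 ↦ 1  <
x_1 = 2, x_2 = 0 ↦ 2  ≥
x_1 = 2, x_2 = 1 ↦ 2  ≥
x_1 = 2, x_2 = 2 ↦ 2  ≥
So 6 of the 9 assignments meet the threshold.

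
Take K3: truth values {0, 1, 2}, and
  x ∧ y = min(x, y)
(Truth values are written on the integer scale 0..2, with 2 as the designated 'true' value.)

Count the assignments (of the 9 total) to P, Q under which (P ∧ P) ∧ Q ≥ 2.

1

P = 0, Q = 0 ↦ 0  <
P = 0, Q = 1 ↦ 0  <
P = 0, Q = 2 ↦ 0  <
P = 1, Q = 0 ↦ 0  <
P = 1, Q = 1 ↦ 1  <
P = 1, Q = 2 ↦ 1  <
P = 2, Q = 0 ↦ 0  <
P = 2, Q = 1 ↦ 1  <
P = 2, Q = 2 ↦ 2  ≥
So 1 of the 9 assignments meets the threshold.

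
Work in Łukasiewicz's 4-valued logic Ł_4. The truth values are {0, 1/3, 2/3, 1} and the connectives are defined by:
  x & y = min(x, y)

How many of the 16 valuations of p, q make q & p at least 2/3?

p = 0, q = 0 ↦ 0  <
p = 0, q = 1/3 ↦ 0  <
p = 0, q = 2/3 ↦ 0  <
p = 0, q = 1 ↦ 0  <
p = 1/3, q = 0 ↦ 0  <
p = 1/3, q = 1/3 ↦ 1/3  <
p = 1/3, q = 2/3 ↦ 1/3  <
p = 1/3, q = 1 ↦ 1/3  <
p = 2/3, q = 0 ↦ 0  <
p = 2/3, q = 1/3 ↦ 1/3  <
p = 2/3, q = 2/3 ↦ 2/3  ≥
p = 2/3, q = 1 ↦ 2/3  ≥
p = 1, q = 0 ↦ 0  <
p = 1, q = 1/3 ↦ 1/3  <
p = 1, q = 2/3 ↦ 2/3  ≥
p = 1, q = 1 ↦ 1  ≥
So 4 of the 16 assignments meet the threshold.

4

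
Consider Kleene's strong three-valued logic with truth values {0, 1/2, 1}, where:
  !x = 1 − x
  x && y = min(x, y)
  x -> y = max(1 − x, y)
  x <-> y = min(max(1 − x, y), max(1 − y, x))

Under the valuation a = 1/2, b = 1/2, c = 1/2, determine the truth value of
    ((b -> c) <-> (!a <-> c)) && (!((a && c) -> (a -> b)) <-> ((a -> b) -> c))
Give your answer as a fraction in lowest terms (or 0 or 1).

b -> c = 1/2 -> 1/2 = 1/2
!a = !1/2 = 1/2
!a <-> c = 1/2 <-> 1/2 = 1/2
(b -> c) <-> (!a <-> c) = 1/2 <-> 1/2 = 1/2
a && c = 1/2 && 1/2 = 1/2
a -> b = 1/2 -> 1/2 = 1/2
(a && c) -> (a -> b) = 1/2 -> 1/2 = 1/2
!((a && c) -> (a -> b)) = !1/2 = 1/2
a -> b = 1/2 -> 1/2 = 1/2
(a -> b) -> c = 1/2 -> 1/2 = 1/2
!((a && c) -> (a -> b)) <-> ((a -> b) -> c) = 1/2 <-> 1/2 = 1/2
((b -> c) <-> (!a <-> c)) && (!((a && c) -> (a -> b)) <-> ((a -> b) -> c)) = 1/2 && 1/2 = 1/2

1/2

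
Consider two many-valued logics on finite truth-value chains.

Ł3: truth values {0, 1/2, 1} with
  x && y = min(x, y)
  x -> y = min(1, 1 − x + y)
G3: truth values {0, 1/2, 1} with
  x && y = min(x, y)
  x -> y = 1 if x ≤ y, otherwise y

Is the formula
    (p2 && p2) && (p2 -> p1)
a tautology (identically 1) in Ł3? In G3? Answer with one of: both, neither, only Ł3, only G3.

neither

In Ł3: at p1 = 0, p2 = 0 the value is 0 — not a tautology.
In G3: at p1 = 0, p2 = 0 the value is 0 — not a tautology.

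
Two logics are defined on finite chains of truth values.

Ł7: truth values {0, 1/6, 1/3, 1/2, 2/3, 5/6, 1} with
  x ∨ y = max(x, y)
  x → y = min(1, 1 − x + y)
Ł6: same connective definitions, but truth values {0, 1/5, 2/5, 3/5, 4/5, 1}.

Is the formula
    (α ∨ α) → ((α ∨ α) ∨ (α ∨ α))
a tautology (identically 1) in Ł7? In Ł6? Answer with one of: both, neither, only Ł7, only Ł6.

both

In Ł7: every assignment gives 1 — tautology.
In Ł6: every assignment gives 1 — tautology.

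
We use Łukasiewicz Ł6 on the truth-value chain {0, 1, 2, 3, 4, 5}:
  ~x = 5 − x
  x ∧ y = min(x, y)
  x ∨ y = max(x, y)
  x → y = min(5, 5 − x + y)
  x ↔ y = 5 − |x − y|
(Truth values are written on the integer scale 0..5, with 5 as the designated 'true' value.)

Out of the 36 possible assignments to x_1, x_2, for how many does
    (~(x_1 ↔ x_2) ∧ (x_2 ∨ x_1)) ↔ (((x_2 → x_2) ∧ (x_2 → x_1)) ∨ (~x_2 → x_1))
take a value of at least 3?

value 5: 4 assignments (counts)
value 4: 4 assignments (counts)
value 3: 6 assignments (counts)
value 2: 8 assignments
value 1: 8 assignments
value 0: 6 assignments
So 14 of the 36 assignments meet the threshold.

14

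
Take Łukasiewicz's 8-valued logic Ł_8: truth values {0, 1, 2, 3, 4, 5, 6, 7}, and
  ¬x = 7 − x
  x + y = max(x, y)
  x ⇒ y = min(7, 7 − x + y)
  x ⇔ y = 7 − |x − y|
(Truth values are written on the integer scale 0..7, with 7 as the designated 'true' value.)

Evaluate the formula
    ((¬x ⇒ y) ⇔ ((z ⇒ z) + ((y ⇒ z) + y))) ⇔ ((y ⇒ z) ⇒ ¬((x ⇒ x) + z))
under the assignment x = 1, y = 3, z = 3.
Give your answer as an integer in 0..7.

3

¬x = ¬1 = 6
¬x ⇒ y = 6 ⇒ 3 = 4
z ⇒ z = 3 ⇒ 3 = 7
y ⇒ z = 3 ⇒ 3 = 7
(y ⇒ z) + y = 7 + 3 = 7
(z ⇒ z) + ((y ⇒ z) + y) = 7 + 7 = 7
(¬x ⇒ y) ⇔ ((z ⇒ z) + ((y ⇒ z) + y)) = 4 ⇔ 7 = 4
y ⇒ z = 3 ⇒ 3 = 7
x ⇒ x = 1 ⇒ 1 = 7
(x ⇒ x) + z = 7 + 3 = 7
¬((x ⇒ x) + z) = ¬7 = 0
(y ⇒ z) ⇒ ¬((x ⇒ x) + z) = 7 ⇒ 0 = 0
((¬x ⇒ y) ⇔ ((z ⇒ z) + ((y ⇒ z) + y))) ⇔ ((y ⇒ z) ⇒ ¬((x ⇒ x) + z)) = 4 ⇔ 0 = 3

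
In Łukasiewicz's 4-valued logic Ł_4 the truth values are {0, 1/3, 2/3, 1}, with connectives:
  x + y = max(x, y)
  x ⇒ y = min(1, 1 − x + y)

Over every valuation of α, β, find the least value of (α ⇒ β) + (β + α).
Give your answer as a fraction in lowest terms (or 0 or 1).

2/3

Take α = 1/3, β = 0:
α ⇒ β = 1/3 ⇒ 0 = 2/3
β + α = 0 + 1/3 = 1/3
(α ⇒ β) + (β + α) = 2/3 + 1/3 = 2/3
No assignment yields a value below 2/3, so this is the minimum.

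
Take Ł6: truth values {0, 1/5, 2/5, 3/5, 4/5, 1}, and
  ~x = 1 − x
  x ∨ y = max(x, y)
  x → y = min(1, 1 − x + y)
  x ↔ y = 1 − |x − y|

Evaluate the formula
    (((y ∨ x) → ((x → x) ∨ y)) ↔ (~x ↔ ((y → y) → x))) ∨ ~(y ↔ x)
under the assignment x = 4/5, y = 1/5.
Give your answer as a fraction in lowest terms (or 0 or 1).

3/5

y ∨ x = 1/5 ∨ 4/5 = 4/5
x → x = 4/5 → 4/5 = 1
(x → x) ∨ y = 1 ∨ 1/5 = 1
(y ∨ x) → ((x → x) ∨ y) = 4/5 → 1 = 1
~x = ~4/5 = 1/5
y → y = 1/5 → 1/5 = 1
(y → y) → x = 1 → 4/5 = 4/5
~x ↔ ((y → y) → x) = 1/5 ↔ 4/5 = 2/5
((y ∨ x) → ((x → x) ∨ y)) ↔ (~x ↔ ((y → y) → x)) = 1 ↔ 2/5 = 2/5
y ↔ x = 1/5 ↔ 4/5 = 2/5
~(y ↔ x) = ~2/5 = 3/5
(((y ∨ x) → ((x → x) ∨ y)) ↔ (~x ↔ ((y → y) → x))) ∨ ~(y ↔ x) = 2/5 ∨ 3/5 = 3/5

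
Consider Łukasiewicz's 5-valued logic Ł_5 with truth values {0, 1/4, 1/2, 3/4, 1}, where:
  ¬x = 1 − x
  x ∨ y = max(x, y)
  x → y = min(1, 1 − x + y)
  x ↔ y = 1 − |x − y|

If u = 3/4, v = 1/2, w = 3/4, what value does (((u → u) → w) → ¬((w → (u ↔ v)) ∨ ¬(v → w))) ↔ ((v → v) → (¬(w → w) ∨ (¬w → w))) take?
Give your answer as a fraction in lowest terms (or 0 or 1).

u → u = 3/4 → 3/4 = 1
(u → u) → w = 1 → 3/4 = 3/4
u ↔ v = 3/4 ↔ 1/2 = 3/4
w → (u ↔ v) = 3/4 → 3/4 = 1
v → w = 1/2 → 3/4 = 1
¬(v → w) = ¬1 = 0
(w → (u ↔ v)) ∨ ¬(v → w) = 1 ∨ 0 = 1
¬((w → (u ↔ v)) ∨ ¬(v → w)) = ¬1 = 0
((u → u) → w) → ¬((w → (u ↔ v)) ∨ ¬(v → w)) = 3/4 → 0 = 1/4
v → v = 1/2 → 1/2 = 1
w → w = 3/4 → 3/4 = 1
¬(w → w) = ¬1 = 0
¬w = ¬3/4 = 1/4
¬w → w = 1/4 → 3/4 = 1
¬(w → w) ∨ (¬w → w) = 0 ∨ 1 = 1
(v → v) → (¬(w → w) ∨ (¬w → w)) = 1 → 1 = 1
(((u → u) → w) → ¬((w → (u ↔ v)) ∨ ¬(v → w))) ↔ ((v → v) → (¬(w → w) ∨ (¬w → w))) = 1/4 ↔ 1 = 1/4

1/4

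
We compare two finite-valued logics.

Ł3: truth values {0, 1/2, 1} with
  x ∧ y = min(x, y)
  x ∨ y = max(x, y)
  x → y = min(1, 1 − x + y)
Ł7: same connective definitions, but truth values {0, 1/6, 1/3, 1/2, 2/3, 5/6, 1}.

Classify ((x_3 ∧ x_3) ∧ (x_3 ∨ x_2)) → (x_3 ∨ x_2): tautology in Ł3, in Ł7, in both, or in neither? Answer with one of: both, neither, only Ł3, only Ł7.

In Ł3: every assignment gives 1 — tautology.
In Ł7: every assignment gives 1 — tautology.

both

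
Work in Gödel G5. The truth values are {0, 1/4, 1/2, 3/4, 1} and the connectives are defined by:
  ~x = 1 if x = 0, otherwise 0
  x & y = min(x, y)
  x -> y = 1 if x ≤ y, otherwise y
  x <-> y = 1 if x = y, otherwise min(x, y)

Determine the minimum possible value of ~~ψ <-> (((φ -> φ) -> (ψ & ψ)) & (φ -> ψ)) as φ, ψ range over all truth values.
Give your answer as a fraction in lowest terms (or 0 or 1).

Take φ = 0, ψ = 1/4:
~ψ = ~1/4 = 0
~~ψ = ~0 = 1
φ -> φ = 0 -> 0 = 1
ψ & ψ = 1/4 & 1/4 = 1/4
(φ -> φ) -> (ψ & ψ) = 1 -> 1/4 = 1/4
φ -> ψ = 0 -> 1/4 = 1
((φ -> φ) -> (ψ & ψ)) & (φ -> ψ) = 1/4 & 1 = 1/4
~~ψ <-> (((φ -> φ) -> (ψ & ψ)) & (φ -> ψ)) = 1 <-> 1/4 = 1/4
No assignment yields a value below 1/4, so this is the minimum.

1/4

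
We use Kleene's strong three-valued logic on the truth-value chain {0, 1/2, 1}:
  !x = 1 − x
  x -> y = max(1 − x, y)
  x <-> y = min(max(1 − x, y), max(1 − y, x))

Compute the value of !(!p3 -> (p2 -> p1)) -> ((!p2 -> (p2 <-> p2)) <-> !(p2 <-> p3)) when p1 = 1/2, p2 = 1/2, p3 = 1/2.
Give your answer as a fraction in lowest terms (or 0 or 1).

1/2

!p3 = !1/2 = 1/2
p2 -> p1 = 1/2 -> 1/2 = 1/2
!p3 -> (p2 -> p1) = 1/2 -> 1/2 = 1/2
!(!p3 -> (p2 -> p1)) = !1/2 = 1/2
!p2 = !1/2 = 1/2
p2 <-> p2 = 1/2 <-> 1/2 = 1/2
!p2 -> (p2 <-> p2) = 1/2 -> 1/2 = 1/2
p2 <-> p3 = 1/2 <-> 1/2 = 1/2
!(p2 <-> p3) = !1/2 = 1/2
(!p2 -> (p2 <-> p2)) <-> !(p2 <-> p3) = 1/2 <-> 1/2 = 1/2
!(!p3 -> (p2 -> p1)) -> ((!p2 -> (p2 <-> p2)) <-> !(p2 <-> p3)) = 1/2 -> 1/2 = 1/2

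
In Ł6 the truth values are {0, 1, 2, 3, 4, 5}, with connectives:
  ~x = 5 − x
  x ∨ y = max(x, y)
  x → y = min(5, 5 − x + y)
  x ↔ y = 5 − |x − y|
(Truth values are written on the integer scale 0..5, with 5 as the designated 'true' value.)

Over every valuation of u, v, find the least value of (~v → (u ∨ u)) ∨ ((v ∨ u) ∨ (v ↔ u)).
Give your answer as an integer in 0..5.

Take u = 0, v = 2:
~v = ~2 = 3
u ∨ u = 0 ∨ 0 = 0
~v → (u ∨ u) = 3 → 0 = 2
v ∨ u = 2 ∨ 0 = 2
v ↔ u = 2 ↔ 0 = 3
(v ∨ u) ∨ (v ↔ u) = 2 ∨ 3 = 3
(~v → (u ∨ u)) ∨ ((v ∨ u) ∨ (v ↔ u)) = 2 ∨ 3 = 3
No assignment yields a value below 3, so this is the minimum.

3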